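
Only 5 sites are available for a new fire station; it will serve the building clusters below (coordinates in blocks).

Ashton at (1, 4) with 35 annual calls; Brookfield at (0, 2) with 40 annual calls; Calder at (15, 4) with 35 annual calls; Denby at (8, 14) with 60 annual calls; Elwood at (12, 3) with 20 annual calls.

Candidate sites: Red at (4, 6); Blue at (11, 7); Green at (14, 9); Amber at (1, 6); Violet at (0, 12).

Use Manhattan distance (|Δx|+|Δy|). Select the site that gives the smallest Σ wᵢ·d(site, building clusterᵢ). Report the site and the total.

Total weighted distance at each candidate:
  Red (4, 6): total = 1890
  Blue (11, 7): total = 2040
  Green (14, 9): total = 2500
  Amber (1, 6): total = 2010
  Violet (0, 12): total = 2540
Minimum is at Red with total 1890 blocks.

Red, total 1890 blocks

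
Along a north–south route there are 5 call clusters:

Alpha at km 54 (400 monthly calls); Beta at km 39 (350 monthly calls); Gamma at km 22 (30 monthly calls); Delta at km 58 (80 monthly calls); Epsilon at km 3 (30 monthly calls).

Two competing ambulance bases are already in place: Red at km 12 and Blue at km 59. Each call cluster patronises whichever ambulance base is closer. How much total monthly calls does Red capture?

The indifferent point is the midpoint (12+59)/2 = 35.5; call clusters left of it (closer to Red at 12) go to Red, those right go to Blue.
  Epsilon at 3 (w=30) → Red
  Gamma at 22 (w=30) → Red
  Beta at 39 (w=350) → Blue
  Alpha at 54 (w=400) → Blue
  Delta at 58 (w=80) → Blue
Red captures 60; Blue captures 830.

60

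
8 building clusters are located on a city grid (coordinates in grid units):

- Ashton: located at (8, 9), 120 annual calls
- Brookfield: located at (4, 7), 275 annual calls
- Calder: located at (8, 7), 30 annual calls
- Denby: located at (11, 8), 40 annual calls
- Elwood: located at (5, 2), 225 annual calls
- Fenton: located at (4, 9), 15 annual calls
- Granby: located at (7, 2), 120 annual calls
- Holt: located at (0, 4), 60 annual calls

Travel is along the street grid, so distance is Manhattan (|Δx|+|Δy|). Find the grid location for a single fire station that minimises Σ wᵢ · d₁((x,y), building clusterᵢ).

(5, 7)

Manhattan distance separates: Σwᵢ(|x−xᵢ|+|y−yᵢ|) = Σwᵢ|x−xᵢ| + Σwᵢ|y−yᵢ|, so x and y are optimised independently as 1-D weighted medians.
Total weight W = 885; half = 442.5.
x-coordinate, sorted with cumulative weight:
  x=0 (Holt, w=60) cum 60
  x=4 (Brookfield, w=275) cum 335
  x=4 (Fenton, w=15) cum 350
  x=5 (Elwood, w=225) cum 575  ← median
  x=7 (Granby, w=120) cum 695
  x=8 (Ashton, w=120) cum 815
  x=8 (Calder, w=30) cum 845
  x=11 (Denby, w=40) cum 885
⇒ x* = 5
y-coordinate, sorted with cumulative weight:
  y=2 (Elwood, w=225) cum 225
  y=2 (Granby, w=120) cum 345
  y=4 (Holt, w=60) cum 405
  y=7 (Brookfield, w=275) cum 680  ← median
  y=7 (Calder, w=30) cum 710
  y=8 (Denby, w=40) cum 750
  y=9 (Ashton, w=120) cum 870
  y=9 (Fenton, w=15) cum 885
⇒ y* = 7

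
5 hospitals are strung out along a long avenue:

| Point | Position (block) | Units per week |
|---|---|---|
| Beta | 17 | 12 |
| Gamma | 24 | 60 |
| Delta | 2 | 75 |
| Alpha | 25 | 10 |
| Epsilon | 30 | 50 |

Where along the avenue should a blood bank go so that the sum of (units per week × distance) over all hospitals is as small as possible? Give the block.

For a sum of weighted absolute distances on a line, the optimum is the weighted median (not the mean). Total weight W = 207; half-weight = 103.5.
Sort by position and accumulate weight:
  block 2 (Delta, w=75) → cum 75
  block 17 (Beta, w=12) → cum 87
  block 24 (Gamma, w=60) → cum 147  ≥ 103.5 → median here
  block 25 (Alpha, w=10) → cum 157
  block 30 (Epsilon, w=50) → cum 207
Optimal location: block 24.

x = 24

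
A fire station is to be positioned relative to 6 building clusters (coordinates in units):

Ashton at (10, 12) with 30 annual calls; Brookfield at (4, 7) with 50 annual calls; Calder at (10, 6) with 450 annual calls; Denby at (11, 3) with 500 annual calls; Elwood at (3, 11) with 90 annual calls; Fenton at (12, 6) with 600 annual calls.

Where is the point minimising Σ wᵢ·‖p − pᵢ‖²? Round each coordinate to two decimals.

(10.45, 5.52)

The minimiser of Σwᵢ‖p−pᵢ‖² is the weighted centroid p* = (Σwᵢpᵢ)/(Σwᵢ).
Σwᵢ = 1720.
Σwᵢxᵢ = 30·10 + 50·4 + 450·10 + 500·11 + 90·3 + 600·12 = 17970.
Σwᵢyᵢ = 30·12 + 50·7 + 450·6 + 500·3 + 90·11 + 600·6 = 9500.
x* = 17970/1720 = 10.45, y* = 9500/1720 = 5.52.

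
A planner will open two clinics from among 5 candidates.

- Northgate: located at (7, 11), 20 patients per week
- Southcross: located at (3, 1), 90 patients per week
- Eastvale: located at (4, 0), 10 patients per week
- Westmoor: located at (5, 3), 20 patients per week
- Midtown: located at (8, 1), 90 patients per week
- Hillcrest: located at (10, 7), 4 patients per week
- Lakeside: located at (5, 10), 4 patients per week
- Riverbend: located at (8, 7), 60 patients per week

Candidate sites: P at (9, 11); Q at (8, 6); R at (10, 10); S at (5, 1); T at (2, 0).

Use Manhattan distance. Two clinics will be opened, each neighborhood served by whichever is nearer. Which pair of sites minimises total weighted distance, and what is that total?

{Q, S}, total 730

Evaluate every pair (each demand assigned to the nearer of the two):
  {Q, S}: total = 730
  {P, S}: total = 890
  {R, S}: total = 922
  {Q, T}: total = 990
  {P, T}: total = 1330
  {R, T}: total = 1362
  {S, T}: total = 1370
  {P, Q}: total = 1702
  {Q, R}: total = 1742
  {P, R}: total = 3202
Best pair: {Q, S} with total 730.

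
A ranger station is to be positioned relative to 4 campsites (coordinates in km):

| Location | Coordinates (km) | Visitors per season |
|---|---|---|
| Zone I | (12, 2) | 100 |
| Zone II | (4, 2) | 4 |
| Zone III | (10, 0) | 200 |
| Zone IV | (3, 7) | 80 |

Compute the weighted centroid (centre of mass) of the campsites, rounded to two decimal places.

(9.00, 2.00)

The minimiser of Σwᵢ‖p−pᵢ‖² is the weighted centroid p* = (Σwᵢpᵢ)/(Σwᵢ).
Σwᵢ = 384.
Σwᵢxᵢ = 100·12 + 4·4 + 200·10 + 80·3 = 3456.
Σwᵢyᵢ = 100·2 + 4·2 + 200·0 + 80·7 = 768.
x* = 3456/384 = 9.00, y* = 768/384 = 2.00.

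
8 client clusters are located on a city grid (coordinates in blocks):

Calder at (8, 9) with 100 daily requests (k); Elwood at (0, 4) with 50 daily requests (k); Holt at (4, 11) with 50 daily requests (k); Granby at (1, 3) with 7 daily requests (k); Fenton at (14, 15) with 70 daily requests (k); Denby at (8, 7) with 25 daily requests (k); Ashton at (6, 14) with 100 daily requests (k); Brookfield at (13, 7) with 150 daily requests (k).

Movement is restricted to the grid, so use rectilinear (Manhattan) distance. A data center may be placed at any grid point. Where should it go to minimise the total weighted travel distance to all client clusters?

(8, 9)

Manhattan distance separates: Σwᵢ(|x−xᵢ|+|y−yᵢ|) = Σwᵢ|x−xᵢ| + Σwᵢ|y−yᵢ|, so x and y are optimised independently as 1-D weighted medians.
Total weight W = 552; half = 276.
x-coordinate, sorted with cumulative weight:
  x=0 (Elwood, w=50) cum 50
  x=1 (Granby, w=7) cum 57
  x=4 (Holt, w=50) cum 107
  x=6 (Ashton, w=100) cum 207
  x=8 (Calder, w=100) cum 307  ← median
  x=8 (Denby, w=25) cum 332
  x=13 (Brookfield, w=150) cum 482
  x=14 (Fenton, w=70) cum 552
⇒ x* = 8
y-coordinate, sorted with cumulative weight:
  y=3 (Granby, w=7) cum 7
  y=4 (Elwood, w=50) cum 57
  y=7 (Denby, w=25) cum 82
  y=7 (Brookfield, w=150) cum 232
  y=9 (Calder, w=100) cum 332  ← median
  y=11 (Holt, w=50) cum 382
  y=14 (Ashton, w=100) cum 482
  y=15 (Fenton, w=70) cum 552
⇒ y* = 9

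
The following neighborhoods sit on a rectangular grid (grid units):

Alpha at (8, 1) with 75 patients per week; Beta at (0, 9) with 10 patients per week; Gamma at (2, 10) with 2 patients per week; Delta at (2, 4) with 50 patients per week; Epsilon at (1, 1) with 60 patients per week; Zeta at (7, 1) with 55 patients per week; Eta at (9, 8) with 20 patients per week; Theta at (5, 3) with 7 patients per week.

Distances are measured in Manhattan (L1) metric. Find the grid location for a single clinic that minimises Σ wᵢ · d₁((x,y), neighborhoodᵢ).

(7, 1)

Manhattan distance separates: Σwᵢ(|x−xᵢ|+|y−yᵢ|) = Σwᵢ|x−xᵢ| + Σwᵢ|y−yᵢ|, so x and y are optimised independently as 1-D weighted medians.
Total weight W = 279; half = 139.5.
x-coordinate, sorted with cumulative weight:
  x=0 (Beta, w=10) cum 10
  x=1 (Epsilon, w=60) cum 70
  x=2 (Gamma, w=2) cum 72
  x=2 (Delta, w=50) cum 122
  x=5 (Theta, w=7) cum 129
  x=7 (Zeta, w=55) cum 184  ← median
  x=8 (Alpha, w=75) cum 259
  x=9 (Eta, w=20) cum 279
⇒ x* = 7
y-coordinate, sorted with cumulative weight:
  y=1 (Alpha, w=75) cum 75
  y=1 (Epsilon, w=60) cum 135
  y=1 (Zeta, w=55) cum 190  ← median
  y=3 (Theta, w=7) cum 197
  y=4 (Delta, w=50) cum 247
  y=8 (Eta, w=20) cum 267
  y=9 (Beta, w=10) cum 277
  y=10 (Gamma, w=2) cum 279
⇒ y* = 1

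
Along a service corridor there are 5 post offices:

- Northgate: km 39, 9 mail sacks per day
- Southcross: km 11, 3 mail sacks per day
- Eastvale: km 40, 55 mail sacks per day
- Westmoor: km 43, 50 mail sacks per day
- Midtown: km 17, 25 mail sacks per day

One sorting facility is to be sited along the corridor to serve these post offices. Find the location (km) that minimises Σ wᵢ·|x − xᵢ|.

For a sum of weighted absolute distances on a line, the optimum is the weighted median (not the mean). Total weight W = 142; half-weight = 71.
Sort by position and accumulate weight:
  km 11 (Southcross, w=3) → cum 3
  km 17 (Midtown, w=25) → cum 28
  km 39 (Northgate, w=9) → cum 37
  km 40 (Eastvale, w=55) → cum 92  ≥ 71 → median here
  km 43 (Westmoor, w=50) → cum 142
Optimal location: km 40.

x = 40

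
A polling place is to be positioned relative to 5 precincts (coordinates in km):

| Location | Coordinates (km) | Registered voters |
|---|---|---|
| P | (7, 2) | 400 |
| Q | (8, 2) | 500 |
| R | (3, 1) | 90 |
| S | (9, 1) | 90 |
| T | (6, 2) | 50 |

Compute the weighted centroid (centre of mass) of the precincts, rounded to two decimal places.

(7.24, 1.84)

The minimiser of Σwᵢ‖p−pᵢ‖² is the weighted centroid p* = (Σwᵢpᵢ)/(Σwᵢ).
Σwᵢ = 1130.
Σwᵢxᵢ = 400·7 + 500·8 + 90·3 + 90·9 + 50·6 = 8180.
Σwᵢyᵢ = 400·2 + 500·2 + 90·1 + 90·1 + 50·2 = 2080.
x* = 8180/1130 = 7.24, y* = 2080/1130 = 1.84.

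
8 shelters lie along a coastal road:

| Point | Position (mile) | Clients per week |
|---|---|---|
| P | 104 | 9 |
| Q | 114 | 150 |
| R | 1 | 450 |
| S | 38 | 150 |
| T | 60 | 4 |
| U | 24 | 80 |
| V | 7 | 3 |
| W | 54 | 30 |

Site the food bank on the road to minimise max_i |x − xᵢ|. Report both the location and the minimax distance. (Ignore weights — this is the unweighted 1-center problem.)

The 1-center on a line is the midpoint of the two extreme points: leftmost at 1, rightmost at 114.
Optimal location = (1 + 114)/2 = 57.5; maximum distance = (114 − 1)/2 = 56.5.

location 57.5, max distance 56.5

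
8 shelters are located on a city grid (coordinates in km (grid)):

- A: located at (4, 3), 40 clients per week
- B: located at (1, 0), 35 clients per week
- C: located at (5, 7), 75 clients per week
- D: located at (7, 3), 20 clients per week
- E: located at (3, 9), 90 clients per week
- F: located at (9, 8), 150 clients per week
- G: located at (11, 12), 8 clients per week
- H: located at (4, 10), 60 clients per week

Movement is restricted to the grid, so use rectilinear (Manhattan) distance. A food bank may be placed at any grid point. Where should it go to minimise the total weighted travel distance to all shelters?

Manhattan distance separates: Σwᵢ(|x−xᵢ|+|y−yᵢ|) = Σwᵢ|x−xᵢ| + Σwᵢ|y−yᵢ|, so x and y are optimised independently as 1-D weighted medians.
Total weight W = 478; half = 239.
x-coordinate, sorted with cumulative weight:
  x=1 (B, w=35) cum 35
  x=3 (E, w=90) cum 125
  x=4 (A, w=40) cum 165
  x=4 (H, w=60) cum 225
  x=5 (C, w=75) cum 300  ← median
  x=7 (D, w=20) cum 320
  x=9 (F, w=150) cum 470
  x=11 (G, w=8) cum 478
⇒ x* = 5
y-coordinate, sorted with cumulative weight:
  y=0 (B, w=35) cum 35
  y=3 (A, w=40) cum 75
  y=3 (D, w=20) cum 95
  y=7 (C, w=75) cum 170
  y=8 (F, w=150) cum 320  ← median
  y=9 (E, w=90) cum 410
  y=10 (H, w=60) cum 470
  y=12 (G, w=8) cum 478
⇒ y* = 8

(5, 8)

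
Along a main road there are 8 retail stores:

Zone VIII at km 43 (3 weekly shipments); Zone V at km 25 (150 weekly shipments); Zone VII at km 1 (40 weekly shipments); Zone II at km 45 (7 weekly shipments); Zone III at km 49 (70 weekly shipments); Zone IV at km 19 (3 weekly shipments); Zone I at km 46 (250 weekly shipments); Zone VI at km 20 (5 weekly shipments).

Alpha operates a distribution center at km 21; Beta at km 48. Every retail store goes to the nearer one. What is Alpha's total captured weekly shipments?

198

The indifferent point is the midpoint (21+48)/2 = 34.5; retail stores left of it (closer to Alpha at 21) go to Alpha, those right go to Beta.
  Zone VII at 1 (w=40) → Alpha
  Zone IV at 19 (w=3) → Alpha
  Zone VI at 20 (w=5) → Alpha
  Zone V at 25 (w=150) → Alpha
  Zone VIII at 43 (w=3) → Beta
  Zone II at 45 (w=7) → Beta
  Zone I at 46 (w=250) → Beta
  Zone III at 49 (w=70) → Beta
Alpha captures 198; Beta captures 330.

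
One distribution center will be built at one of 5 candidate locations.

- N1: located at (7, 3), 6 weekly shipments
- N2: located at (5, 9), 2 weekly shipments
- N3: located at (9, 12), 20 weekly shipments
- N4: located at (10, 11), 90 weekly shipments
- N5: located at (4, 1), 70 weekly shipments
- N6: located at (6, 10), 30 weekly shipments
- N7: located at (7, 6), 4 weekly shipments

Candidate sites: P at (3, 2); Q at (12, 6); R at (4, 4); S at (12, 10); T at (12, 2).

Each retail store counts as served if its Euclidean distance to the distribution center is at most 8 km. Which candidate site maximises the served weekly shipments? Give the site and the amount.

Q, covering 152

Coverage radius r = 8 km; a point is covered iff (Δx)²+(Δy)² ≤ 8² = 64.
  P (3, 2): covers {N1, N2, N5, N7} → 82
  Q (12, 6): covers {N1, N2, N3, N4, N6, N7} → 152
  R (4, 4): covers {N1, N2, N5, N6, N7} → 112
  S (12, 10): covers {N2, N3, N4, N6, N7} → 146
  T (12, 2): covers {N1, N7} → 10
Maximum coverage at Q: 152 weekly shipments.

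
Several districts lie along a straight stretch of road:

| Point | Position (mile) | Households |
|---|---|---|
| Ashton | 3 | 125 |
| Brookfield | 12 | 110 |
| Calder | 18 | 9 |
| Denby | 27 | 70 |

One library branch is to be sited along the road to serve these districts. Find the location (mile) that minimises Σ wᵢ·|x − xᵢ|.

For a sum of weighted absolute distances on a line, the optimum is the weighted median (not the mean). Total weight W = 314; half-weight = 157.
Sort by position and accumulate weight:
  mile 3 (Ashton, w=125) → cum 125
  mile 12 (Brookfield, w=110) → cum 235  ≥ 157 → median here
  mile 18 (Calder, w=9) → cum 244
  mile 27 (Denby, w=70) → cum 314
Optimal location: mile 12.

x = 12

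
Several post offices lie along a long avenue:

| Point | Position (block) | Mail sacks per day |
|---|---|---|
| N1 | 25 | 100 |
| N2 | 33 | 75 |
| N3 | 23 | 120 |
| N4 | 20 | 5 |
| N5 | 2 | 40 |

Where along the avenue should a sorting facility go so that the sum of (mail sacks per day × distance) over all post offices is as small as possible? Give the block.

x = 25

For a sum of weighted absolute distances on a line, the optimum is the weighted median (not the mean). Total weight W = 340; half-weight = 170.
Sort by position and accumulate weight:
  block 2 (N5, w=40) → cum 40
  block 20 (N4, w=5) → cum 45
  block 23 (N3, w=120) → cum 165
  block 25 (N1, w=100) → cum 265  ≥ 170 → median here
  block 33 (N2, w=75) → cum 340
Optimal location: block 25.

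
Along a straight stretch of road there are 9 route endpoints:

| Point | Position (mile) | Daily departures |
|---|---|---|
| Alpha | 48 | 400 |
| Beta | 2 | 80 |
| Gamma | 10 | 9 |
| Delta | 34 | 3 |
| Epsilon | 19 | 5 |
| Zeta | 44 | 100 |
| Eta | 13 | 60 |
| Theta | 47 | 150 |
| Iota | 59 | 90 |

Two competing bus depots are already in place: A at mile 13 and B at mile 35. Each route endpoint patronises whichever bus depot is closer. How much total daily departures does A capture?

The indifferent point is the midpoint (13+35)/2 = 24; route endpoints left of it (closer to A at 13) go to A, those right go to B.
  Beta at 2 (w=80) → A
  Gamma at 10 (w=9) → A
  Eta at 13 (w=60) → A
  Epsilon at 19 (w=5) → A
  Delta at 34 (w=3) → B
  Zeta at 44 (w=100) → B
  Theta at 47 (w=150) → B
  Alpha at 48 (w=400) → B
  Iota at 59 (w=90) → B
A captures 154; B captures 743.

154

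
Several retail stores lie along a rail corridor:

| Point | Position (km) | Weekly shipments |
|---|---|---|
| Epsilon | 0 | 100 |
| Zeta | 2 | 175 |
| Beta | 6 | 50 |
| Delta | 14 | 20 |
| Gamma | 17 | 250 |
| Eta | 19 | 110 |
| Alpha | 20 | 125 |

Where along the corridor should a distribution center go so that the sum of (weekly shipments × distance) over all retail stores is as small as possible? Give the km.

For a sum of weighted absolute distances on a line, the optimum is the weighted median (not the mean). Total weight W = 830; half-weight = 415.
Sort by position and accumulate weight:
  km 0 (Epsilon, w=100) → cum 100
  km 2 (Zeta, w=175) → cum 275
  km 6 (Beta, w=50) → cum 325
  km 14 (Delta, w=20) → cum 345
  km 17 (Gamma, w=250) → cum 595  ≥ 415 → median here
  km 19 (Eta, w=110) → cum 705
  km 20 (Alpha, w=125) → cum 830
Optimal location: km 17.

x = 17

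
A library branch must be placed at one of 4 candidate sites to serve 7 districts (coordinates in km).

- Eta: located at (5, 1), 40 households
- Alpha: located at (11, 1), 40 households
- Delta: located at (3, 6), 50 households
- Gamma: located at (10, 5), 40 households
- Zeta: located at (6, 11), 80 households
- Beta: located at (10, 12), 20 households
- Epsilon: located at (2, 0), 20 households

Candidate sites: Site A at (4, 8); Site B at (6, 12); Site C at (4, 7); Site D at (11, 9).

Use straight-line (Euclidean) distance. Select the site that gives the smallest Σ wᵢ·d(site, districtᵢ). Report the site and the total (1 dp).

Total weighted distance at each candidate:
  Site A (4, 8): total = 1656.5
  Site B (6, 12): total = 1996.0
  Site C (4, 7): total = 1595.4
  Site D (11, 9): total = 2060.7
Minimum is at Site C with total 1595.4 km.

Site C, total 1595.4 km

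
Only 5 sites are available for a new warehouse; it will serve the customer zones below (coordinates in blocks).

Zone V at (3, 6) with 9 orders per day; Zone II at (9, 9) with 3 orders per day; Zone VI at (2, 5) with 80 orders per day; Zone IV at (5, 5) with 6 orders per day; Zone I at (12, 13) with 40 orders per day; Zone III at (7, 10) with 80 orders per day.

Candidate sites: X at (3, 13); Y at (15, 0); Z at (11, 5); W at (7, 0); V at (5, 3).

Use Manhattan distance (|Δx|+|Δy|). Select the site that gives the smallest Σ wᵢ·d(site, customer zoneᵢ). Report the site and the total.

X, total 1793 blocks

Total weighted distance at each candidate:
  X (3, 13): total = 1793
  Y (15, 0): total = 3817
  Z (11, 5): total = 1935
  W (7, 0): total = 2485
  V (5, 3): total = 1887
Minimum is at X with total 1793 blocks.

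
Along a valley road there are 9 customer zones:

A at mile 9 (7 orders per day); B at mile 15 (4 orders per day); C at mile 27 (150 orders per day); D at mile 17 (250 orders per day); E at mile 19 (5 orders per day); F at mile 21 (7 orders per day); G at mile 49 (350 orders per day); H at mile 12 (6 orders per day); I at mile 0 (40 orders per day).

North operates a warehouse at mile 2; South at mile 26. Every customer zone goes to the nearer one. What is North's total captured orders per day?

The indifferent point is the midpoint (2+26)/2 = 14; customer zones left of it (closer to North at 2) go to North, those right go to South.
  I at 0 (w=40) → North
  A at 9 (w=7) → North
  H at 12 (w=6) → North
  B at 15 (w=4) → South
  D at 17 (w=250) → South
  E at 19 (w=5) → South
  F at 21 (w=7) → South
  C at 27 (w=150) → South
  G at 49 (w=350) → South
North captures 53; South captures 766.

53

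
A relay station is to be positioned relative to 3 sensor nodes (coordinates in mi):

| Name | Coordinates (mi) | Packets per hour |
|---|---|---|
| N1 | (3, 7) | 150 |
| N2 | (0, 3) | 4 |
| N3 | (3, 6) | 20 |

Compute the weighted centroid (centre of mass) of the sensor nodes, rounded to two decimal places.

(2.93, 6.79)

The minimiser of Σwᵢ‖p−pᵢ‖² is the weighted centroid p* = (Σwᵢpᵢ)/(Σwᵢ).
Σwᵢ = 174.
Σwᵢxᵢ = 150·3 + 4·0 + 20·3 = 510.
Σwᵢyᵢ = 150·7 + 4·3 + 20·6 = 1182.
x* = 510/174 = 2.93, y* = 1182/174 = 6.79.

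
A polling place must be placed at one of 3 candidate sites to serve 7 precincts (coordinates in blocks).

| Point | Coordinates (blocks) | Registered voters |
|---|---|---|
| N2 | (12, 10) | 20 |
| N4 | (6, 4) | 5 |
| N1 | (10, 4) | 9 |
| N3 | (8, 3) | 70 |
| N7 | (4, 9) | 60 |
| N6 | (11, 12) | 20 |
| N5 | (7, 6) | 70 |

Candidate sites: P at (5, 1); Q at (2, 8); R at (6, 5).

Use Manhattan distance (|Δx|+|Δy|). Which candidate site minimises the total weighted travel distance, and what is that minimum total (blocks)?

Total weighted distance at each candidate:
  P (5, 1): total = 2132
  Q (2, 8): total = 2088
  R (6, 5): total = 1290
Minimum is at R with total 1290 blocks.

R, total 1290 blocks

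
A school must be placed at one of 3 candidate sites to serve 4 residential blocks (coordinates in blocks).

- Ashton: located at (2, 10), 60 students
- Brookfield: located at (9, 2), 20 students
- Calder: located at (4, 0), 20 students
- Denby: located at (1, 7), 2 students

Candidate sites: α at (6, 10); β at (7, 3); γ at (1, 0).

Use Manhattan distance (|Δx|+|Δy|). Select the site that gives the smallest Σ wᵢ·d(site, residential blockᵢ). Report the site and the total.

Total weighted distance at each candidate:
  α (6, 10): total = 716
  β (7, 3): total = 920
  γ (1, 0): total = 934
Minimum is at α with total 716 blocks.

α, total 716 blocks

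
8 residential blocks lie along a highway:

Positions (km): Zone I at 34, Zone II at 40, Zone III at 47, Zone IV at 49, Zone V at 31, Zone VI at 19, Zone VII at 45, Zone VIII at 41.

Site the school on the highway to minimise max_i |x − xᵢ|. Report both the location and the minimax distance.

The 1-center on a line is the midpoint of the two extreme points: leftmost at 19, rightmost at 49.
Optimal location = (19 + 49)/2 = 34; maximum distance = (49 − 19)/2 = 15.

location 34, max distance 15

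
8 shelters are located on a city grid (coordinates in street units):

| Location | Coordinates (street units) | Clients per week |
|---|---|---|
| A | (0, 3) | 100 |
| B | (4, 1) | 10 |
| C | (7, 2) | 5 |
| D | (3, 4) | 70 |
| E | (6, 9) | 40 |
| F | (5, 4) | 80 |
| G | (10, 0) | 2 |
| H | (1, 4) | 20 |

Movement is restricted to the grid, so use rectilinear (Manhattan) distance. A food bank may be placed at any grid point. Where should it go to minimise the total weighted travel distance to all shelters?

(3, 4)

Manhattan distance separates: Σwᵢ(|x−xᵢ|+|y−yᵢ|) = Σwᵢ|x−xᵢ| + Σwᵢ|y−yᵢ|, so x and y are optimised independently as 1-D weighted medians.
Total weight W = 327; half = 163.5.
x-coordinate, sorted with cumulative weight:
  x=0 (A, w=100) cum 100
  x=1 (H, w=20) cum 120
  x=3 (D, w=70) cum 190  ← median
  x=4 (B, w=10) cum 200
  x=5 (F, w=80) cum 280
  x=6 (E, w=40) cum 320
  x=7 (C, w=5) cum 325
  x=10 (G, w=2) cum 327
⇒ x* = 3
y-coordinate, sorted with cumulative weight:
  y=0 (G, w=2) cum 2
  y=1 (B, w=10) cum 12
  y=2 (C, w=5) cum 17
  y=3 (A, w=100) cum 117
  y=4 (D, w=70) cum 187  ← median
  y=4 (F, w=80) cum 267
  y=4 (H, w=20) cum 287
  y=9 (E, w=40) cum 327
⇒ y* = 4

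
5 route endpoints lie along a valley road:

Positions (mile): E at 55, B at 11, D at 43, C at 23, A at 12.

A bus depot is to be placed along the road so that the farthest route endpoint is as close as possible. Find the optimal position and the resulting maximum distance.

The 1-center on a line is the midpoint of the two extreme points: leftmost at 11, rightmost at 55.
Optimal location = (11 + 55)/2 = 33; maximum distance = (55 − 11)/2 = 22.

location 33, max distance 22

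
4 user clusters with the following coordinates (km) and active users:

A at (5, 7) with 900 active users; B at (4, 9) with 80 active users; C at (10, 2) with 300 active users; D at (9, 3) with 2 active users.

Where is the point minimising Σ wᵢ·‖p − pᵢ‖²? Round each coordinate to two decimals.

The minimiser of Σwᵢ‖p−pᵢ‖² is the weighted centroid p* = (Σwᵢpᵢ)/(Σwᵢ).
Σwᵢ = 1282.
Σwᵢxᵢ = 900·5 + 80·4 + 300·10 + 2·9 = 7838.
Σwᵢyᵢ = 900·7 + 80·9 + 300·2 + 2·3 = 7626.
x* = 7838/1282 = 6.11, y* = 7626/1282 = 5.95.

(6.11, 5.95)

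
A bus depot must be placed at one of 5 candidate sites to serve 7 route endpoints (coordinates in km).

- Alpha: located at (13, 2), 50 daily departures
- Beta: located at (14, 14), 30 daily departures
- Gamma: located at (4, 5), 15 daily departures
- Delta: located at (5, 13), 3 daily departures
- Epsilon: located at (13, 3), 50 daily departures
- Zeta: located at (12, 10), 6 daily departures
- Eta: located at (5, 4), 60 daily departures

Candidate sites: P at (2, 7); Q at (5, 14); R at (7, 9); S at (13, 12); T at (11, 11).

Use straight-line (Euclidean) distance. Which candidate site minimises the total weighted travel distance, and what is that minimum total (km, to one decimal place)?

Total weighted distance at each candidate:
  P (2, 7): total = 1985.9
  Q (5, 14): total = 2458.4
  R (7, 9): total = 1585.4
  S (13, 12): total = 1904.5
  T (11, 11): total = 1719.5
Minimum is at R with total 1585.4 km.

R, total 1585.4 km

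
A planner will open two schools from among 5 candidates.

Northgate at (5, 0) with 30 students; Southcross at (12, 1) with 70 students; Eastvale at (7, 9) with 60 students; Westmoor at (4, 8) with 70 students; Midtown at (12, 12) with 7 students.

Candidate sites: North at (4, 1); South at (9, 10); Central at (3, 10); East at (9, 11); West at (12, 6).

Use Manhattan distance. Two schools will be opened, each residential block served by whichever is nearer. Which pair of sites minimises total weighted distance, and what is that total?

Evaluate every pair (each demand assigned to the nearer of the two):
  {North, Central}: total = 1207
  {Central, West}: total = 1262
  {North, South}: total = 1325
  {North, East}: total = 1378
  {North, West}: total = 1422
  {South, West}: total = 1445
  {East, West}: total = 1568
  {South, Central}: total = 1625
  {Central, East}: total = 1748
  {South, East}: total = 1958
Best pair: {North, Central} with total 1207.

{North, Central}, total 1207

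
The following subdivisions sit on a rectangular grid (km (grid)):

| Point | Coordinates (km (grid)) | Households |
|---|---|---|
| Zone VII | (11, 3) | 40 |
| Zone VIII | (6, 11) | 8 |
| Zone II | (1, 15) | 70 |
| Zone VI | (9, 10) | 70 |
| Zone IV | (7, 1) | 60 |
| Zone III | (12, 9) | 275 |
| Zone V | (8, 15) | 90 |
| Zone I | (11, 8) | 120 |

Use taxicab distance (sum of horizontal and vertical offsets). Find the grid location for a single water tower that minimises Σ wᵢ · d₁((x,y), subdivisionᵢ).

(11, 9)

Manhattan distance separates: Σwᵢ(|x−xᵢ|+|y−yᵢ|) = Σwᵢ|x−xᵢ| + Σwᵢ|y−yᵢ|, so x and y are optimised independently as 1-D weighted medians.
Total weight W = 733; half = 366.5.
x-coordinate, sorted with cumulative weight:
  x=1 (Zone II, w=70) cum 70
  x=6 (Zone VIII, w=8) cum 78
  x=7 (Zone IV, w=60) cum 138
  x=8 (Zone V, w=90) cum 228
  x=9 (Zone VI, w=70) cum 298
  x=11 (Zone VII, w=40) cum 338
  x=11 (Zone I, w=120) cum 458  ← median
  x=12 (Zone III, w=275) cum 733
⇒ x* = 11
y-coordinate, sorted with cumulative weight:
  y=1 (Zone IV, w=60) cum 60
  y=3 (Zone VII, w=40) cum 100
  y=8 (Zone I, w=120) cum 220
  y=9 (Zone III, w=275) cum 495  ← median
  y=10 (Zone VI, w=70) cum 565
  y=11 (Zone VIII, w=8) cum 573
  y=15 (Zone II, w=70) cum 643
  y=15 (Zone V, w=90) cum 733
⇒ y* = 9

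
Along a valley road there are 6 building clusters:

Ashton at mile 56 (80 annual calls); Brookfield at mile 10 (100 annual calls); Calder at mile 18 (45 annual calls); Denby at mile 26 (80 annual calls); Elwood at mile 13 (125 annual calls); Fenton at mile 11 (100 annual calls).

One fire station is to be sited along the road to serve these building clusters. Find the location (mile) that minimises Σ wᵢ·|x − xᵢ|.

For a sum of weighted absolute distances on a line, the optimum is the weighted median (not the mean). Total weight W = 530; half-weight = 265.
Sort by position and accumulate weight:
  mile 10 (Brookfield, w=100) → cum 100
  mile 11 (Fenton, w=100) → cum 200
  mile 13 (Elwood, w=125) → cum 325  ≥ 265 → median here
  mile 18 (Calder, w=45) → cum 370
  mile 26 (Denby, w=80) → cum 450
  mile 56 (Ashton, w=80) → cum 530
Optimal location: mile 13.

x = 13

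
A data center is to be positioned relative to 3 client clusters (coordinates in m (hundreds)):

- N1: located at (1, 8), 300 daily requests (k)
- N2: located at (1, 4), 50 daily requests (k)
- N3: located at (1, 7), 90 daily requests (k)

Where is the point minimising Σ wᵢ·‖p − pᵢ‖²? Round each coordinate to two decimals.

(1.00, 7.34)

The minimiser of Σwᵢ‖p−pᵢ‖² is the weighted centroid p* = (Σwᵢpᵢ)/(Σwᵢ).
Σwᵢ = 440.
Σwᵢxᵢ = 300·1 + 50·1 + 90·1 = 440.
Σwᵢyᵢ = 300·8 + 50·4 + 90·7 = 3230.
x* = 440/440 = 1.00, y* = 3230/440 = 7.34.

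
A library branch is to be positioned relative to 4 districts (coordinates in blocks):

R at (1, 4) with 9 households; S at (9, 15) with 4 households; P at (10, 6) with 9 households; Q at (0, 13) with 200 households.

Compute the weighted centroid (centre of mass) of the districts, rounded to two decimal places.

(0.61, 12.39)

The minimiser of Σwᵢ‖p−pᵢ‖² is the weighted centroid p* = (Σwᵢpᵢ)/(Σwᵢ).
Σwᵢ = 222.
Σwᵢxᵢ = 9·1 + 4·9 + 9·10 + 200·0 = 135.
Σwᵢyᵢ = 9·4 + 4·15 + 9·6 + 200·13 = 2750.
x* = 135/222 = 0.61, y* = 2750/222 = 12.39.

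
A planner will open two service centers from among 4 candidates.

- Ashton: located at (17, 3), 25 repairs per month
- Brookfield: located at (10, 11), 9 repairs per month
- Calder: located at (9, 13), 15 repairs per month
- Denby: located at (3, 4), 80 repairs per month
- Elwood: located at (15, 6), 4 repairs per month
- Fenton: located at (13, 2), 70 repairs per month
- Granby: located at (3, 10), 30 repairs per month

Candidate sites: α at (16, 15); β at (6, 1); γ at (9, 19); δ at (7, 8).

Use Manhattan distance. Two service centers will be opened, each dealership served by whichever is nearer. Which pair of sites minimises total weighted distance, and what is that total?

{β, δ}, total 1744

Evaluate every pair (each demand assigned to the nearer of the two):
  {β, δ}: total = 1744
  {β, γ}: total = 1952
  {α, β}: total = 1990
  {α, δ}: total = 2184
  {γ, δ}: total = 2219
  {α, γ}: total = 3786
Best pair: {β, δ} with total 1744.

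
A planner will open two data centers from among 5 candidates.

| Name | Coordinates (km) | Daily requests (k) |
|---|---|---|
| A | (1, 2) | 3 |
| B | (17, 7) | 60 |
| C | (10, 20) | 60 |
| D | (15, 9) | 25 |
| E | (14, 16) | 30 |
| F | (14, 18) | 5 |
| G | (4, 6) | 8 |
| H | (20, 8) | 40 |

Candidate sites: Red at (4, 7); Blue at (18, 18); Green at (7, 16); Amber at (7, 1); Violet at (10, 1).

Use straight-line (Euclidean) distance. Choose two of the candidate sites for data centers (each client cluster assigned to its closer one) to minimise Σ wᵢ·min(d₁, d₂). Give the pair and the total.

{Blue, Green}, total 1891.2

Evaluate every pair (each demand assigned to the nearer of the two):
  {Blue, Green}: total = 1891.2
  {Green, Violet}: total = 1913.3
  {Blue, Violet}: total = 1935.5
  {Red, Blue}: total = 1982.2
  {Blue, Amber}: total = 2021.6
  {Green, Amber}: total = 2167.4
  {Red, Green}: total = 2228.2
  {Red, Violet}: total = 2639.8
  {Red, Amber}: total = 2932.3
  {Amber, Violet}: total = 3035.2
Best pair: {Blue, Green} with total 1891.2.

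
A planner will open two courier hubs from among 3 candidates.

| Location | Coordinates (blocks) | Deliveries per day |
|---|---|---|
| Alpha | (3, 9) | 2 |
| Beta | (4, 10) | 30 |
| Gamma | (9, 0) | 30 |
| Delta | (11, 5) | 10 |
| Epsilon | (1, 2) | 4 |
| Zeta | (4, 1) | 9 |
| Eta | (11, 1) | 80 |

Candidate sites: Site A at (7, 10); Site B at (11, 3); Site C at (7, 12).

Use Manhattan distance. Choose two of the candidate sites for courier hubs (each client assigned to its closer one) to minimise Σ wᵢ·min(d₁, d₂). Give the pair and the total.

Evaluate every pair (each demand assigned to the nearer of the two):
  {Site A, Site B}: total = 555
  {Site B, Site C}: total = 619
  {Site A, Site C}: total = 1754
Best pair: {Site A, Site B} with total 555.

{Site A, Site B}, total 555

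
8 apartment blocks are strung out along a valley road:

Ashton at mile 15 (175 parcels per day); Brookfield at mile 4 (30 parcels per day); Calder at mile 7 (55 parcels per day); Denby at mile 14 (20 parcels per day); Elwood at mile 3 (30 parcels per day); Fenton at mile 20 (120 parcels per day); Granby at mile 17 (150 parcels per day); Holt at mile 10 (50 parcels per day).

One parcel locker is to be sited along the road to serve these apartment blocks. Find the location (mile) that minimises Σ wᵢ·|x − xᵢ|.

For a sum of weighted absolute distances on a line, the optimum is the weighted median (not the mean). Total weight W = 630; half-weight = 315.
Sort by position and accumulate weight:
  mile 3 (Elwood, w=30) → cum 30
  mile 4 (Brookfield, w=30) → cum 60
  mile 7 (Calder, w=55) → cum 115
  mile 10 (Holt, w=50) → cum 165
  mile 14 (Denby, w=20) → cum 185
  mile 15 (Ashton, w=175) → cum 360  ≥ 315 → median here
  mile 17 (Granby, w=150) → cum 510
  mile 20 (Fenton, w=120) → cum 630
Optimal location: mile 15.

x = 15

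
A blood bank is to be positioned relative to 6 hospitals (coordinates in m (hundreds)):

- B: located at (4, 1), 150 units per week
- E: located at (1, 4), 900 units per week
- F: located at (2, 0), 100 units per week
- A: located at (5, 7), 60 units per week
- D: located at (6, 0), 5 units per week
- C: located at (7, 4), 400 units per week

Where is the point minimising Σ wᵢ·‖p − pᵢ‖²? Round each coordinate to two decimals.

(2.99, 3.57)

The minimiser of Σwᵢ‖p−pᵢ‖² is the weighted centroid p* = (Σwᵢpᵢ)/(Σwᵢ).
Σwᵢ = 1615.
Σwᵢxᵢ = 150·4 + 900·1 + 100·2 + 60·5 + 5·6 + 400·7 = 4830.
Σwᵢyᵢ = 150·1 + 900·4 + 100·0 + 60·7 + 5·0 + 400·4 = 5770.
x* = 4830/1615 = 2.99, y* = 5770/1615 = 3.57.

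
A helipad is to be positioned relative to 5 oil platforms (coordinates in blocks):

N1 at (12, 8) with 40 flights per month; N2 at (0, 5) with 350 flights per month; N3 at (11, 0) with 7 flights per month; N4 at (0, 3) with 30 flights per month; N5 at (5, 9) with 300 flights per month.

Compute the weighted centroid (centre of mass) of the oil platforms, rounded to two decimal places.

(2.83, 6.69)

The minimiser of Σwᵢ‖p−pᵢ‖² is the weighted centroid p* = (Σwᵢpᵢ)/(Σwᵢ).
Σwᵢ = 727.
Σwᵢxᵢ = 40·12 + 350·0 + 7·11 + 30·0 + 300·5 = 2057.
Σwᵢyᵢ = 40·8 + 350·5 + 7·0 + 30·3 + 300·9 = 4860.
x* = 2057/727 = 2.83, y* = 4860/727 = 6.69.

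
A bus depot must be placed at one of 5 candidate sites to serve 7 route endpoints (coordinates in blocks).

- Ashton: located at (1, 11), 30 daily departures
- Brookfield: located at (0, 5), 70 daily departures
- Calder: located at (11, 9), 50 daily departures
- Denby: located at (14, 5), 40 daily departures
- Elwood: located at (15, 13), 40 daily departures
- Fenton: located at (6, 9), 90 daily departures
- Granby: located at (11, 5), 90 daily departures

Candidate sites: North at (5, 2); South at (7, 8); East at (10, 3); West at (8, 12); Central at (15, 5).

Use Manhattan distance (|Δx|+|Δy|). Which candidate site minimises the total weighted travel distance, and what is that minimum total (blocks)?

Total weighted distance at each candidate:
  North (5, 2): total = 4450
  South (7, 8): total = 2950
  East (10, 3): total = 3710
  West (8, 12): total = 3780
  Central (15, 5): total = 3940
Minimum is at South with total 2950 blocks.

South, total 2950 blocks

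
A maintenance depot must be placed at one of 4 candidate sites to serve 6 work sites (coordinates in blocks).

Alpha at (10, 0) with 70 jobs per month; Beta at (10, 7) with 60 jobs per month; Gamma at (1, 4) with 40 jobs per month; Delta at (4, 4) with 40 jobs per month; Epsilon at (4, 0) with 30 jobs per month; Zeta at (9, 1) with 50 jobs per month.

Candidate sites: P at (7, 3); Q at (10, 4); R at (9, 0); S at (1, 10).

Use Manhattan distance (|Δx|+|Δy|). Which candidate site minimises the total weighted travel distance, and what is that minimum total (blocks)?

Q, total 1560 blocks

Total weighted distance at each candidate:
  P (7, 3): total = 1660
  Q (10, 4): total = 1560
  R (9, 0): total = 1590
  S (1, 10): total = 3890
Minimum is at Q with total 1560 blocks.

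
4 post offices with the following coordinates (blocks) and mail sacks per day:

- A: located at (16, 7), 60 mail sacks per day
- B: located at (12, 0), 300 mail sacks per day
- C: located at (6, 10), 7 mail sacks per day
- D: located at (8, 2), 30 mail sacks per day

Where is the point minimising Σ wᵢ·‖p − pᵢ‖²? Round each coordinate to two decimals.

The minimiser of Σwᵢ‖p−pᵢ‖² is the weighted centroid p* = (Σwᵢpᵢ)/(Σwᵢ).
Σwᵢ = 397.
Σwᵢxᵢ = 60·16 + 300·12 + 7·6 + 30·8 = 4842.
Σwᵢyᵢ = 60·7 + 300·0 + 7·10 + 30·2 = 550.
x* = 4842/397 = 12.20, y* = 550/397 = 1.39.

(12.20, 1.39)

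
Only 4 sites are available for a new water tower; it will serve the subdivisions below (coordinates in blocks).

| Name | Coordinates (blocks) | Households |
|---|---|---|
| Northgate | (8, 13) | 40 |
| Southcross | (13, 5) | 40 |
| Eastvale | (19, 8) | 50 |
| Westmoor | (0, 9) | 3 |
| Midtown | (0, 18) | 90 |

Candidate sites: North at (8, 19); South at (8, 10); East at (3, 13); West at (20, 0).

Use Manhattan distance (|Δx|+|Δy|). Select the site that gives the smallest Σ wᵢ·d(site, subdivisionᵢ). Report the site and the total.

Total weighted distance at each candidate:
  North (8, 19): total = 2964
  South (8, 10): total = 2637
  East (3, 13): total = 2711
  West (20, 0): total = 5437
Minimum is at South with total 2637 blocks.

South, total 2637 blocks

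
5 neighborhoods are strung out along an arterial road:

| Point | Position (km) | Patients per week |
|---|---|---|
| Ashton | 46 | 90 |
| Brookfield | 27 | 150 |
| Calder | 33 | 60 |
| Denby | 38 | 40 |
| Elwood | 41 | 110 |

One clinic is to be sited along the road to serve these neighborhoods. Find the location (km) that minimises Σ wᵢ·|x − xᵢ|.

x = 38

For a sum of weighted absolute distances on a line, the optimum is the weighted median (not the mean). Total weight W = 450; half-weight = 225.
Sort by position and accumulate weight:
  km 27 (Brookfield, w=150) → cum 150
  km 33 (Calder, w=60) → cum 210
  km 38 (Denby, w=40) → cum 250  ≥ 225 → median here
  km 41 (Elwood, w=110) → cum 360
  km 46 (Ashton, w=90) → cum 450
Optimal location: km 38.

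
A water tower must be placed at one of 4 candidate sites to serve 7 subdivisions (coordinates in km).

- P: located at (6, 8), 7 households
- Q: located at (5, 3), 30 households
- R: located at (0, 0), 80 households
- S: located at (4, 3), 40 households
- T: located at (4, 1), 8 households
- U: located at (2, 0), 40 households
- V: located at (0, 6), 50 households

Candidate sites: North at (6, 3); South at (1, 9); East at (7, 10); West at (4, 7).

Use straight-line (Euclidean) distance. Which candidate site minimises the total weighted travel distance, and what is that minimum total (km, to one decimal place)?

Total weighted distance at each candidate:
  North (6, 3): total = 1239.7
  South (1, 9): total = 1833.5
  East (7, 10): total = 2441.4
  West (4, 7): total = 1489.7
Minimum is at North with total 1239.7 km.

North, total 1239.7 km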